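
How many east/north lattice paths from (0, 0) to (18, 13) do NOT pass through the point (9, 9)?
Number of paths = 171489775

Total paths from (0, 0) to (18, 13): C(31, 18) = 206253075. Paths through (9, 9): (paths (0, 0) → (9, 9)) × (paths (9, 9) → (18, 13)) = C(18, 9) · C(13, 9) = 48620 · 715 = 34763300. Avoidance count = 206253075 − 34763300 = 171489775.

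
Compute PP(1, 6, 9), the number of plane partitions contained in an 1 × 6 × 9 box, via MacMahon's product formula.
PP(1, 6, 9) = 5005

Evaluate the triple product over i = 1..1, j = 1..6, k = 1..9. The factors are (2/1) · (3/2) · (4/3) · (5/4) · (6/5) · (7/6) · (8/7) · (9/8) · … (54 factors total). The numerators and denominators telescope so the product is an integer; carrying out the multiplication exactly gives PP(1, 6, 9) = 5005.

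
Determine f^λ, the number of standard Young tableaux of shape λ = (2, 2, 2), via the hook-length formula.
# SYT of shape (2, 2, 2) = 5

Hook-length formula: f^λ = n! / Π hook(c), product over all cells c of the Young diagram. For λ = (2, 2, 2), n = 6 boxes. Hook lengths by row (left-to-right, top-to-bottom): [4, 3]; [3, 2]; [2, 1]. Product of hooks = 144. So f^λ = 6! / 144 = 720 / 144 = 5.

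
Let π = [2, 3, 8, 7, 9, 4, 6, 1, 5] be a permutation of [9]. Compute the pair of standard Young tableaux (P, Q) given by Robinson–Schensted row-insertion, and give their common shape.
P = [1, 3, 4, 5] / [2, 6] / [7, 9] / [8];  Q = [1, 2, 3, 5] / [4, 7] / [6, 9] / [8];  common shape = (4, 2, 2, 1)

Row-insert the values π_1, π_2, … into P one at a time, bumping the leftmost entry strictly greater than the inserted value down to the next row. The recording tableau Q records, in position (i, j), the step at which that cell was added to P.
  Insert 2 (step 1): P = [2];  Q = [1]
  Insert 3 (step 2): P = [2, 3];  Q = [1, 2]
  Insert 8 (step 3): P = [2, 3, 8];  Q = [1, 2, 3]
  Insert 7 (step 4): P = [2, 3, 7] / [8];  Q = [1, 2, 3] / [4]
  Insert 9 (step 5): P = [2, 3, 7, 9] / [8];  Q = [1, 2, 3, 5] / [4]
  Insert 4 (step 6): P = [2, 3, 4, 9] / [7] / [8];  Q = [1, 2, 3, 5] / [4] / [6]
  Insert 6 (step 7): P = [2, 3, 4, 6] / [7, 9] / [8];  Q = [1, 2, 3, 5] / [4, 7] / [6]
  Insert 1 (step 8): P = [1, 3, 4, 6] / [2, 9] / [7] / [8];  Q = [1, 2, 3, 5] / [4, 7] / [6] / [8]
  Insert 5 (step 9): P = [1, 3, 4, 5] / [2, 6] / [7, 9] / [8];  Q = [1, 2, 3, 5] / [4, 7] / [6, 9] / [8]
Final shape: (4, 2, 2, 1).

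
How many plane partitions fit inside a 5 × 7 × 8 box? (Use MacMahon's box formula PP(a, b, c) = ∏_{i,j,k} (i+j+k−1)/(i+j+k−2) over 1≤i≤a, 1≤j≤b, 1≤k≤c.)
PP(5, 7, 8) = 201299981193168

Evaluate the triple product over i = 1..5, j = 1..7, k = 1..8. The factors are (2/1) · (3/2) · (4/3) · (5/4) · (6/5) · (7/6) · (8/7) · (9/8) · … (280 factors total). The numerators and denominators telescope so the product is an integer; carrying out the multiplication exactly gives PP(5, 7, 8) = 201299981193168.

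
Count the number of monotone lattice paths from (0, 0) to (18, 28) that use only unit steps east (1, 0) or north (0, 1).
Number of paths = 2818953098830

A monotone lattice path from (0, 0) to (18, 28) consists of 18 east steps and 28 north steps in some order, so it is determined by which 18 of the 46 steps are east. The count is C(46, 18) = 2818953098830.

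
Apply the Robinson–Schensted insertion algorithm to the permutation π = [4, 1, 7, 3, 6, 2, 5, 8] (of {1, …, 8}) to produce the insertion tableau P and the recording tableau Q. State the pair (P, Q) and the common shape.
P = [1, 2, 5, 8] / [3, 6] / [4, 7];  Q = [1, 3, 5, 8] / [2, 4] / [6, 7];  common shape = (4, 2, 2)

Row-insert the values π_1, π_2, … into P one at a time, bumping the leftmost entry strictly greater than the inserted value down to the next row. The recording tableau Q records, in position (i, j), the step at which that cell was added to P.
  Insert 4 (step 1): P = [4];  Q = [1]
  Insert 1 (step 2): P = [1] / [4];  Q = [1] / [2]
  Insert 7 (step 3): P = [1, 7] / [4];  Q = [1, 3] / [2]
  Insert 3 (step 4): P = [1, 3] / [4, 7];  Q = [1, 3] / [2, 4]
  Insert 6 (step 5): P = [1, 3, 6] / [4, 7];  Q = [1, 3, 5] / [2, 4]
  Insert 2 (step 6): P = [1, 2, 6] / [3, 7] / [4];  Q = [1, 3, 5] / [2, 4] / [6]
  Insert 5 (step 7): P = [1, 2, 5] / [3, 6] / [4, 7];  Q = [1, 3, 5] / [2, 4] / [6, 7]
  Insert 8 (step 8): P = [1, 2, 5, 8] / [3, 6] / [4, 7];  Q = [1, 3, 5, 8] / [2, 4] / [6, 7]
Final shape: (4, 2, 2).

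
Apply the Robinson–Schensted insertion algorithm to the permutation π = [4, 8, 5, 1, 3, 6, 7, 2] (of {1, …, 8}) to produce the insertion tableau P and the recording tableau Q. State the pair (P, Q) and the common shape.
P = [1, 2, 6, 7] / [3, 5] / [4] / [8];  Q = [1, 2, 6, 7] / [3, 5] / [4] / [8];  common shape = (4, 2, 1, 1)

Row-insert the values π_1, π_2, … into P one at a time, bumping the leftmost entry strictly greater than the inserted value down to the next row. The recording tableau Q records, in position (i, j), the step at which that cell was added to P.
  Insert 4 (step 1): P = [4];  Q = [1]
  Insert 8 (step 2): P = [4, 8];  Q = [1, 2]
  Insert 5 (step 3): P = [4, 5] / [8];  Q = [1, 2] / [3]
  Insert 1 (step 4): P = [1, 5] / [4] / [8];  Q = [1, 2] / [3] / [4]
  Insert 3 (step 5): P = [1, 3] / [4, 5] / [8];  Q = [1, 2] / [3, 5] / [4]
  Insert 6 (step 6): P = [1, 3, 6] / [4, 5] / [8];  Q = [1, 2, 6] / [3, 5] / [4]
  Insert 7 (step 7): P = [1, 3, 6, 7] / [4, 5] / [8];  Q = [1, 2, 6, 7] / [3, 5] / [4]
  Insert 2 (step 8): P = [1, 2, 6, 7] / [3, 5] / [4] / [8];  Q = [1, 2, 6, 7] / [3, 5] / [4] / [8]
Final shape: (4, 2, 1, 1).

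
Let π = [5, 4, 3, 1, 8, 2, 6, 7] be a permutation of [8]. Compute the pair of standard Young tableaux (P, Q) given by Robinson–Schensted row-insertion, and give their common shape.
P = [1, 2, 6, 7] / [3, 8] / [4] / [5];  Q = [1, 5, 7, 8] / [2, 6] / [3] / [4];  common shape = (4, 2, 1, 1)

Row-insert the values π_1, π_2, … into P one at a time, bumping the leftmost entry strictly greater than the inserted value down to the next row. The recording tableau Q records, in position (i, j), the step at which that cell was added to P.
  Insert 5 (step 1): P = [5];  Q = [1]
  Insert 4 (step 2): P = [4] / [5];  Q = [1] / [2]
  Insert 3 (step 3): P = [3] / [4] / [5];  Q = [1] / [2] / [3]
  Insert 1 (step 4): P = [1] / [3] / [4] / [5];  Q = [1] / [2] / [3] / [4]
  Insert 8 (step 5): P = [1, 8] / [3] / [4] / [5];  Q = [1, 5] / [2] / [3] / [4]
  Insert 2 (step 6): P = [1, 2] / [3, 8] / [4] / [5];  Q = [1, 5] / [2, 6] / [3] / [4]
  Insert 6 (step 7): P = [1, 2, 6] / [3, 8] / [4] / [5];  Q = [1, 5, 7] / [2, 6] / [3] / [4]
  Insert 7 (step 8): P = [1, 2, 6, 7] / [3, 8] / [4] / [5];  Q = [1, 5, 7, 8] / [2, 6] / [3] / [4]
Final shape: (4, 2, 1, 1).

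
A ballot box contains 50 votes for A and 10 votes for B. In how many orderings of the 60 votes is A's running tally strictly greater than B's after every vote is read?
Strict-lead orderings = 50262685044

Total orderings of the 60 votes with 50 for A: C(60, 50) = 75394027566. By the Bertrand ballot formula (Cycle Lemma / reflection principle), the number of orderings in which A is strictly ahead of B throughout is (p − q)/(p + q) · C(p + q, p) = (50 − 10)/(50 + 10) · 75394027566 = 50262685044.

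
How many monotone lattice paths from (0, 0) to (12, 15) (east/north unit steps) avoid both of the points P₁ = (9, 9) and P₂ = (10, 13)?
Number of paths = 7893984

Inclusion–exclusion. Total paths: C(27, 12) = 17383860. Through P₁: C(18, 9)·C(9, 3) = 4084080. Through P₂: C(23, 10)·C(4, 2) = 6864396. Since P₁ is strictly southwest of P₂, a monotone path through both must visit P₁ then P₂; paths through both = C(18, 9)·C(5, 1)·C(4, 2) = 1458600. Avoid both = 17383860 − 4084080 − 6864396 + 1458600 = 7893984.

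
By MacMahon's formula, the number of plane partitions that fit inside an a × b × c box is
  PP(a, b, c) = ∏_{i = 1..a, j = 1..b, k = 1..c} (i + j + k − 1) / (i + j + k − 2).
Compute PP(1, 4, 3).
PP(1, 4, 3) = 35

Evaluate the triple product over i = 1..1, j = 1..4, k = 1..3. The factors are (2/1) · (3/2) · (4/3) · (3/2) · (4/3) · (5/4) · (4/3) · (5/4) · … (12 factors total). The numerators and denominators telescope so the product is an integer; carrying out the multiplication exactly gives PP(1, 4, 3) = 35.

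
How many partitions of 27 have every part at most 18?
p(27, parts ≤ 18) = 2943

Use the recurrence p(n, m) = p(n, m−1) + p(n−m, m): either the largest part is < m (count p(n, m−1)) or the largest part is exactly m (remove one copy of m, count p(n−m, m)). With p(0, ·) = 1 this gives p(27, parts ≤ 18) = 2943. (By conjugating Young diagrams, this also counts partitions of 27 into at most 18 parts.)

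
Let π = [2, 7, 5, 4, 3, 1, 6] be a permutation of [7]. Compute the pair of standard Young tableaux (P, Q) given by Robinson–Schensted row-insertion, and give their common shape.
P = [1, 3, 6] / [2] / [4] / [5] / [7];  Q = [1, 2, 7] / [3] / [4] / [5] / [6];  common shape = (3, 1, 1, 1, 1)

Row-insert the values π_1, π_2, … into P one at a time, bumping the leftmost entry strictly greater than the inserted value down to the next row. The recording tableau Q records, in position (i, j), the step at which that cell was added to P.
  Insert 2 (step 1): P = [2];  Q = [1]
  Insert 7 (step 2): P = [2, 7];  Q = [1, 2]
  Insert 5 (step 3): P = [2, 5] / [7];  Q = [1, 2] / [3]
  Insert 4 (step 4): P = [2, 4] / [5] / [7];  Q = [1, 2] / [3] / [4]
  Insert 3 (step 5): P = [2, 3] / [4] / [5] / [7];  Q = [1, 2] / [3] / [4] / [5]
  Insert 1 (step 6): P = [1, 3] / [2] / [4] / [5] / [7];  Q = [1, 2] / [3] / [4] / [5] / [6]
  Insert 6 (step 7): P = [1, 3, 6] / [2] / [4] / [5] / [7];  Q = [1, 2, 7] / [3] / [4] / [5] / [6]
Final shape: (3, 1, 1, 1, 1).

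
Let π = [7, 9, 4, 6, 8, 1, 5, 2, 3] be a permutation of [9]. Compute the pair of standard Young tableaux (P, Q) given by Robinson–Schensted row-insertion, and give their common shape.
P = [1, 2, 3] / [4, 5, 8] / [6, 9] / [7];  Q = [1, 2, 5] / [3, 4, 9] / [6, 7] / [8];  common shape = (3, 3, 2, 1)

Row-insert the values π_1, π_2, … into P one at a time, bumping the leftmost entry strictly greater than the inserted value down to the next row. The recording tableau Q records, in position (i, j), the step at which that cell was added to P.
  Insert 7 (step 1): P = [7];  Q = [1]
  Insert 9 (step 2): P = [7, 9];  Q = [1, 2]
  Insert 4 (step 3): P = [4, 9] / [7];  Q = [1, 2] / [3]
  Insert 6 (step 4): P = [4, 6] / [7, 9];  Q = [1, 2] / [3, 4]
  Insert 8 (step 5): P = [4, 6, 8] / [7, 9];  Q = [1, 2, 5] / [3, 4]
  Insert 1 (step 6): P = [1, 6, 8] / [4, 9] / [7];  Q = [1, 2, 5] / [3, 4] / [6]
  Insert 5 (step 7): P = [1, 5, 8] / [4, 6] / [7, 9];  Q = [1, 2, 5] / [3, 4] / [6, 7]
  Insert 2 (step 8): P = [1, 2, 8] / [4, 5] / [6, 9] / [7];  Q = [1, 2, 5] / [3, 4] / [6, 7] / [8]
  Insert 3 (step 9): P = [1, 2, 3] / [4, 5, 8] / [6, 9] / [7];  Q = [1, 2, 5] / [3, 4, 9] / [6, 7] / [8]
Final shape: (3, 3, 2, 1).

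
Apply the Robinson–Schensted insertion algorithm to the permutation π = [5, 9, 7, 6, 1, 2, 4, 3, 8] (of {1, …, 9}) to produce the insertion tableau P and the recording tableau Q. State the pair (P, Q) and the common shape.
P = [1, 2, 3, 8] / [4, 6] / [5] / [7] / [9];  Q = [1, 2, 7, 9] / [3, 6] / [4] / [5] / [8];  common shape = (4, 2, 1, 1, 1)

Row-insert the values π_1, π_2, … into P one at a time, bumping the leftmost entry strictly greater than the inserted value down to the next row. The recording tableau Q records, in position (i, j), the step at which that cell was added to P.
  Insert 5 (step 1): P = [5];  Q = [1]
  Insert 9 (step 2): P = [5, 9];  Q = [1, 2]
  Insert 7 (step 3): P = [5, 7] / [9];  Q = [1, 2] / [3]
  Insert 6 (step 4): P = [5, 6] / [7] / [9];  Q = [1, 2] / [3] / [4]
  Insert 1 (step 5): P = [1, 6] / [5] / [7] / [9];  Q = [1, 2] / [3] / [4] / [5]
  Insert 2 (step 6): P = [1, 2] / [5, 6] / [7] / [9];  Q = [1, 2] / [3, 6] / [4] / [5]
  Insert 4 (step 7): P = [1, 2, 4] / [5, 6] / [7] / [9];  Q = [1, 2, 7] / [3, 6] / [4] / [5]
  Insert 3 (step 8): P = [1, 2, 3] / [4, 6] / [5] / [7] / [9];  Q = [1, 2, 7] / [3, 6] / [4] / [5] / [8]
  Insert 8 (step 9): P = [1, 2, 3, 8] / [4, 6] / [5] / [7] / [9];  Q = [1, 2, 7, 9] / [3, 6] / [4] / [5] / [8]
Final shape: (4, 2, 1, 1, 1).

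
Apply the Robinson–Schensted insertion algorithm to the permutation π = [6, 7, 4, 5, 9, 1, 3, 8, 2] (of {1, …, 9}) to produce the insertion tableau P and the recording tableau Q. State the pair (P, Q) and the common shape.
P = [1, 2, 8] / [3, 5, 9] / [4, 7] / [6];  Q = [1, 2, 5] / [3, 4, 8] / [6, 7] / [9];  common shape = (3, 3, 2, 1)

Row-insert the values π_1, π_2, … into P one at a time, bumping the leftmost entry strictly greater than the inserted value down to the next row. The recording tableau Q records, in position (i, j), the step at which that cell was added to P.
  Insert 6 (step 1): P = [6];  Q = [1]
  Insert 7 (step 2): P = [6, 7];  Q = [1, 2]
  Insert 4 (step 3): P = [4, 7] / [6];  Q = [1, 2] / [3]
  Insert 5 (step 4): P = [4, 5] / [6, 7];  Q = [1, 2] / [3, 4]
  Insert 9 (step 5): P = [4, 5, 9] / [6, 7];  Q = [1, 2, 5] / [3, 4]
  Insert 1 (step 6): P = [1, 5, 9] / [4, 7] / [6];  Q = [1, 2, 5] / [3, 4] / [6]
  Insert 3 (step 7): P = [1, 3, 9] / [4, 5] / [6, 7];  Q = [1, 2, 5] / [3, 4] / [6, 7]
  Insert 8 (step 8): P = [1, 3, 8] / [4, 5, 9] / [6, 7];  Q = [1, 2, 5] / [3, 4, 8] / [6, 7]
  Insert 2 (step 9): P = [1, 2, 8] / [3, 5, 9] / [4, 7] / [6];  Q = [1, 2, 5] / [3, 4, 8] / [6, 7] / [9]
Final shape: (3, 3, 2, 1).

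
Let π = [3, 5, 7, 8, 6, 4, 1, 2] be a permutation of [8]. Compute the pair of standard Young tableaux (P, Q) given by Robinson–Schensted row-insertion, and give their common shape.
P = [1, 2, 6, 8] / [3, 4] / [5] / [7];  Q = [1, 2, 3, 4] / [5, 8] / [6] / [7];  common shape = (4, 2, 1, 1)

Row-insert the values π_1, π_2, … into P one at a time, bumping the leftmost entry strictly greater than the inserted value down to the next row. The recording tableau Q records, in position (i, j), the step at which that cell was added to P.
  Insert 3 (step 1): P = [3];  Q = [1]
  Insert 5 (step 2): P = [3, 5];  Q = [1, 2]
  Insert 7 (step 3): P = [3, 5, 7];  Q = [1, 2, 3]
  Insert 8 (step 4): P = [3, 5, 7, 8];  Q = [1, 2, 3, 4]
  Insert 6 (step 5): P = [3, 5, 6, 8] / [7];  Q = [1, 2, 3, 4] / [5]
  Insert 4 (step 6): P = [3, 4, 6, 8] / [5] / [7];  Q = [1, 2, 3, 4] / [5] / [6]
  Insert 1 (step 7): P = [1, 4, 6, 8] / [3] / [5] / [7];  Q = [1, 2, 3, 4] / [5] / [6] / [7]
  Insert 2 (step 8): P = [1, 2, 6, 8] / [3, 4] / [5] / [7];  Q = [1, 2, 3, 4] / [5, 8] / [6] / [7]
Final shape: (4, 2, 1, 1).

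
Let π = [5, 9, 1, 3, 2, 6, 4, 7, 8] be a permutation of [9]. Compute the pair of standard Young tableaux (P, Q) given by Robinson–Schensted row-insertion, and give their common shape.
P = [1, 2, 4, 7, 8] / [3, 6] / [5, 9];  Q = [1, 2, 6, 8, 9] / [3, 4] / [5, 7];  common shape = (5, 2, 2)

Row-insert the values π_1, π_2, … into P one at a time, bumping the leftmost entry strictly greater than the inserted value down to the next row. The recording tableau Q records, in position (i, j), the step at which that cell was added to P.
  Insert 5 (step 1): P = [5];  Q = [1]
  Insert 9 (step 2): P = [5, 9];  Q = [1, 2]
  Insert 1 (step 3): P = [1, 9] / [5];  Q = [1, 2] / [3]
  Insert 3 (step 4): P = [1, 3] / [5, 9];  Q = [1, 2] / [3, 4]
  Insert 2 (step 5): P = [1, 2] / [3, 9] / [5];  Q = [1, 2] / [3, 4] / [5]
  Insert 6 (step 6): P = [1, 2, 6] / [3, 9] / [5];  Q = [1, 2, 6] / [3, 4] / [5]
  Insert 4 (step 7): P = [1, 2, 4] / [3, 6] / [5, 9];  Q = [1, 2, 6] / [3, 4] / [5, 7]
  Insert 7 (step 8): P = [1, 2, 4, 7] / [3, 6] / [5, 9];  Q = [1, 2, 6, 8] / [3, 4] / [5, 7]
  Insert 8 (step 9): P = [1, 2, 4, 7, 8] / [3, 6] / [5, 9];  Q = [1, 2, 6, 8, 9] / [3, 4] / [5, 7]
Final shape: (5, 2, 2).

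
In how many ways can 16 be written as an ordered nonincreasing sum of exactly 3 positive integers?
p(16, 3 parts) = 21

Partitions of n into exactly k parts ↔ partitions of n − k into at most k parts (subtract 1 from each part). For n = 16, k = 3, the partitions are: 14+1+1, 13+2+1, 12+3+1, 12+2+2, 11+4+1, 11+3+2, 10+5+1, 10+4+2, 10+3+3, 9+6+1, 9+5+2, 9+4+3, 8+7+1, 8+6+2, 8+5+3, 8+4+4, 7+7+2, 7+6+3, 7+5+4, 6+6+4, 6+5+5. Count = 21.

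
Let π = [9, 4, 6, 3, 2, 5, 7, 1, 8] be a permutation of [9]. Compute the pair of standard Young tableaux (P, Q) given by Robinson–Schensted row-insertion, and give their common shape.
P = [1, 5, 7, 8] / [2, 6] / [3] / [4] / [9];  Q = [1, 3, 7, 9] / [2, 6] / [4] / [5] / [8];  common shape = (4, 2, 1, 1, 1)

Row-insert the values π_1, π_2, … into P one at a time, bumping the leftmost entry strictly greater than the inserted value down to the next row. The recording tableau Q records, in position (i, j), the step at which that cell was added to P.
  Insert 9 (step 1): P = [9];  Q = [1]
  Insert 4 (step 2): P = [4] / [9];  Q = [1] / [2]
  Insert 6 (step 3): P = [4, 6] / [9];  Q = [1, 3] / [2]
  Insert 3 (step 4): P = [3, 6] / [4] / [9];  Q = [1, 3] / [2] / [4]
  Insert 2 (step 5): P = [2, 6] / [3] / [4] / [9];  Q = [1, 3] / [2] / [4] / [5]
  Insert 5 (step 6): P = [2, 5] / [3, 6] / [4] / [9];  Q = [1, 3] / [2, 6] / [4] / [5]
  Insert 7 (step 7): P = [2, 5, 7] / [3, 6] / [4] / [9];  Q = [1, 3, 7] / [2, 6] / [4] / [5]
  Insert 1 (step 8): P = [1, 5, 7] / [2, 6] / [3] / [4] / [9];  Q = [1, 3, 7] / [2, 6] / [4] / [5] / [8]
  Insert 8 (step 9): P = [1, 5, 7, 8] / [2, 6] / [3] / [4] / [9];  Q = [1, 3, 7, 9] / [2, 6] / [4] / [5] / [8]
Final shape: (4, 2, 1, 1, 1).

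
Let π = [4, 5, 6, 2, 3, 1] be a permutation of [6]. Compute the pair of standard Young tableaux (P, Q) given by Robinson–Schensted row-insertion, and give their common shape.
P = [1, 3, 6] / [2, 5] / [4];  Q = [1, 2, 3] / [4, 5] / [6];  common shape = (3, 2, 1)

Row-insert the values π_1, π_2, … into P one at a time, bumping the leftmost entry strictly greater than the inserted value down to the next row. The recording tableau Q records, in position (i, j), the step at which that cell was added to P.
  Insert 4 (step 1): P = [4];  Q = [1]
  Insert 5 (step 2): P = [4, 5];  Q = [1, 2]
  Insert 6 (step 3): P = [4, 5, 6];  Q = [1, 2, 3]
  Insert 2 (step 4): P = [2, 5, 6] / [4];  Q = [1, 2, 3] / [4]
  Insert 3 (step 5): P = [2, 3, 6] / [4, 5];  Q = [1, 2, 3] / [4, 5]
  Insert 1 (step 6): P = [1, 3, 6] / [2, 5] / [4];  Q = [1, 2, 3] / [4, 5] / [6]
Final shape: (3, 2, 1).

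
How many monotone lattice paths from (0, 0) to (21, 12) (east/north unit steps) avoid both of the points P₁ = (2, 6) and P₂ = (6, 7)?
Number of paths = 325424216

Inclusion–exclusion. Total paths: C(33, 21) = 354817320. Through P₁: C(8, 2)·C(25, 19) = 4958800. Through P₂: C(13, 6)·C(20, 15) = 26604864. Since P₁ is strictly southwest of P₂, a monotone path through both must visit P₁ then P₂; paths through both = C(8, 2)·C(5, 4)·C(20, 15) = 2170560. Avoid both = 354817320 − 4958800 − 26604864 + 2170560 = 325424216.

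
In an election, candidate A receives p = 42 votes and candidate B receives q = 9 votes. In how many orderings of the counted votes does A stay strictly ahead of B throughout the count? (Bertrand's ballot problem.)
Strict-lead orderings = 1968555050

Total orderings of the 51 votes with 42 for A: C(51, 42) = 3042312350. By the Bertrand ballot formula (Cycle Lemma / reflection principle), the number of orderings in which A is strictly ahead of B throughout is (p − q)/(p + q) · C(p + q, p) = (42 − 9)/(42 + 9) · 3042312350 = 1968555050.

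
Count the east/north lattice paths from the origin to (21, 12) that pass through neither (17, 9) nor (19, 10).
Number of paths = 181519910

Inclusion–exclusion. Total paths: C(33, 21) = 354817320. Through P₁: C(26, 17)·C(7, 4) = 109359250. Through P₂: C(29, 19)·C(4, 2) = 120180060. Since P₁ is strictly southwest of P₂, a monotone path through both must visit P₁ then P₂; paths through both = C(26, 17)·C(3, 2)·C(4, 2) = 56241900. Avoid both = 354817320 − 109359250 − 120180060 + 56241900 = 181519910.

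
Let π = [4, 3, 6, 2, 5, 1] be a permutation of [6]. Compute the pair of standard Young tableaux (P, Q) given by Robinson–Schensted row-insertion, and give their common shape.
P = [1, 5] / [2, 6] / [3] / [4];  Q = [1, 3] / [2, 5] / [4] / [6];  common shape = (2, 2, 1, 1)

Row-insert the values π_1, π_2, … into P one at a time, bumping the leftmost entry strictly greater than the inserted value down to the next row. The recording tableau Q records, in position (i, j), the step at which that cell was added to P.
  Insert 4 (step 1): P = [4];  Q = [1]
  Insert 3 (step 2): P = [3] / [4];  Q = [1] / [2]
  Insert 6 (step 3): P = [3, 6] / [4];  Q = [1, 3] / [2]
  Insert 2 (step 4): P = [2, 6] / [3] / [4];  Q = [1, 3] / [2] / [4]
  Insert 5 (step 5): P = [2, 5] / [3, 6] / [4];  Q = [1, 3] / [2, 5] / [4]
  Insert 1 (step 6): P = [1, 5] / [2, 6] / [3] / [4];  Q = [1, 3] / [2, 5] / [4] / [6]
Final shape: (2, 2, 1, 1).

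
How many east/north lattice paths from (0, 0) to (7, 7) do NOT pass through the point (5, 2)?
Number of paths = 2991

Total paths from (0, 0) to (7, 7): C(14, 7) = 3432. Paths through (5, 2): (paths (0, 0) → (5, 2)) × (paths (5, 2) → (7, 7)) = C(7, 5) · C(7, 2) = 21 · 21 = 441. Avoidance count = 3432 − 441 = 2991.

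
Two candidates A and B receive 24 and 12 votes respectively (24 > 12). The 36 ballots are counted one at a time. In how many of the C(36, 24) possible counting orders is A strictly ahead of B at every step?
Strict-lead orderings = 417225900

Total orderings of the 36 votes with 24 for A: C(36, 24) = 1251677700. By the Bertrand ballot formula (Cycle Lemma / reflection principle), the number of orderings in which A is strictly ahead of B throughout is (p − q)/(p + q) · C(p + q, p) = (24 − 12)/(24 + 12) · 1251677700 = 417225900.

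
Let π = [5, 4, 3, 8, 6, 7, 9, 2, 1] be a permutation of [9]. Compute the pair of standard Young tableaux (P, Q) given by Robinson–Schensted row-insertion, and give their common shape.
P = [1, 6, 7, 9] / [2, 8] / [3] / [4] / [5];  Q = [1, 4, 6, 7] / [2, 5] / [3] / [8] / [9];  common shape = (4, 2, 1, 1, 1)

Row-insert the values π_1, π_2, … into P one at a time, bumping the leftmost entry strictly greater than the inserted value down to the next row. The recording tableau Q records, in position (i, j), the step at which that cell was added to P.
  Insert 5 (step 1): P = [5];  Q = [1]
  Insert 4 (step 2): P = [4] / [5];  Q = [1] / [2]
  Insert 3 (step 3): P = [3] / [4] / [5];  Q = [1] / [2] / [3]
  Insert 8 (step 4): P = [3, 8] / [4] / [5];  Q = [1, 4] / [2] / [3]
  Insert 6 (step 5): P = [3, 6] / [4, 8] / [5];  Q = [1, 4] / [2, 5] / [3]
  Insert 7 (step 6): P = [3, 6, 7] / [4, 8] / [5];  Q = [1, 4, 6] / [2, 5] / [3]
  Insert 9 (step 7): P = [3, 6, 7, 9] / [4, 8] / [5];  Q = [1, 4, 6, 7] / [2, 5] / [3]
  Insert 2 (step 8): P = [2, 6, 7, 9] / [3, 8] / [4] / [5];  Q = [1, 4, 6, 7] / [2, 5] / [3] / [8]
  Insert 1 (step 9): P = [1, 6, 7, 9] / [2, 8] / [3] / [4] / [5];  Q = [1, 4, 6, 7] / [2, 5] / [3] / [8] / [9]
Final shape: (4, 2, 1, 1, 1).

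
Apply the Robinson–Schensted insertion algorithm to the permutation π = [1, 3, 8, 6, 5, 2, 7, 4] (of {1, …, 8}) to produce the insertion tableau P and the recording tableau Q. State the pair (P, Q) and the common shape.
P = [1, 2, 4, 7] / [3, 5] / [6] / [8];  Q = [1, 2, 3, 7] / [4, 8] / [5] / [6];  common shape = (4, 2, 1, 1)

Row-insert the values π_1, π_2, … into P one at a time, bumping the leftmost entry strictly greater than the inserted value down to the next row. The recording tableau Q records, in position (i, j), the step at which that cell was added to P.
  Insert 1 (step 1): P = [1];  Q = [1]
  Insert 3 (step 2): P = [1, 3];  Q = [1, 2]
  Insert 8 (step 3): P = [1, 3, 8];  Q = [1, 2, 3]
  Insert 6 (step 4): P = [1, 3, 6] / [8];  Q = [1, 2, 3] / [4]
  Insert 5 (step 5): P = [1, 3, 5] / [6] / [8];  Q = [1, 2, 3] / [4] / [5]
  Insert 2 (step 6): P = [1, 2, 5] / [3] / [6] / [8];  Q = [1, 2, 3] / [4] / [5] / [6]
  Insert 7 (step 7): P = [1, 2, 5, 7] / [3] / [6] / [8];  Q = [1, 2, 3, 7] / [4] / [5] / [6]
  Insert 4 (step 8): P = [1, 2, 4, 7] / [3, 5] / [6] / [8];  Q = [1, 2, 3, 7] / [4, 8] / [5] / [6]
Final shape: (4, 2, 1, 1).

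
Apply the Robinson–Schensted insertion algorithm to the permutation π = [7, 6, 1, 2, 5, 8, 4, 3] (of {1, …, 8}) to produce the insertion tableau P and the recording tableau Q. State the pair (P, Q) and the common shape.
P = [1, 2, 3, 8] / [4] / [5] / [6] / [7];  Q = [1, 4, 5, 6] / [2] / [3] / [7] / [8];  common shape = (4, 1, 1, 1, 1)

Row-insert the values π_1, π_2, … into P one at a time, bumping the leftmost entry strictly greater than the inserted value down to the next row. The recording tableau Q records, in position (i, j), the step at which that cell was added to P.
  Insert 7 (step 1): P = [7];  Q = [1]
  Insert 6 (step 2): P = [6] / [7];  Q = [1] / [2]
  Insert 1 (step 3): P = [1] / [6] / [7];  Q = [1] / [2] / [3]
  Insert 2 (step 4): P = [1, 2] / [6] / [7];  Q = [1, 4] / [2] / [3]
  Insert 5 (step 5): P = [1, 2, 5] / [6] / [7];  Q = [1, 4, 5] / [2] / [3]
  Insert 8 (step 6): P = [1, 2, 5, 8] / [6] / [7];  Q = [1, 4, 5, 6] / [2] / [3]
  Insert 4 (step 7): P = [1, 2, 4, 8] / [5] / [6] / [7];  Q = [1, 4, 5, 6] / [2] / [3] / [7]
  Insert 3 (step 8): P = [1, 2, 3, 8] / [4] / [5] / [6] / [7];  Q = [1, 4, 5, 6] / [2] / [3] / [7] / [8]
Final shape: (4, 1, 1, 1, 1).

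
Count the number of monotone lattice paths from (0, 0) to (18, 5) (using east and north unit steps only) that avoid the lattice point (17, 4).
Number of paths = 21679

Total paths from (0, 0) to (18, 5): C(23, 18) = 33649. Paths through (17, 4): (paths (0, 0) → (17, 4)) × (paths (17, 4) → (18, 5)) = C(21, 17) · C(2, 1) = 5985 · 2 = 11970. Avoidance count = 33649 − 11970 = 21679.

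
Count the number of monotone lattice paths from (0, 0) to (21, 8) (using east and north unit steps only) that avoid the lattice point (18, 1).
Number of paths = 4289865

Total paths from (0, 0) to (21, 8): C(29, 21) = 4292145. Paths through (18, 1): (paths (0, 0) → (18, 1)) × (paths (18, 1) → (21, 8)) = C(19, 18) · C(10, 3) = 19 · 120 = 2280. Avoidance count = 4292145 − 2280 = 4289865.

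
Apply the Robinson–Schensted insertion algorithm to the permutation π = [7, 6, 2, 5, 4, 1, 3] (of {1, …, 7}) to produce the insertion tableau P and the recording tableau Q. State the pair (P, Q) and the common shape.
P = [1, 3] / [2, 4] / [5] / [6] / [7];  Q = [1, 4] / [2, 7] / [3] / [5] / [6];  common shape = (2, 2, 1, 1, 1)

Row-insert the values π_1, π_2, … into P one at a time, bumping the leftmost entry strictly greater than the inserted value down to the next row. The recording tableau Q records, in position (i, j), the step at which that cell was added to P.
  Insert 7 (step 1): P = [7];  Q = [1]
  Insert 6 (step 2): P = [6] / [7];  Q = [1] / [2]
  Insert 2 (step 3): P = [2] / [6] / [7];  Q = [1] / [2] / [3]
  Insert 5 (step 4): P = [2, 5] / [6] / [7];  Q = [1, 4] / [2] / [3]
  Insert 4 (step 5): P = [2, 4] / [5] / [6] / [7];  Q = [1, 4] / [2] / [3] / [5]
  Insert 1 (step 6): P = [1, 4] / [2] / [5] / [6] / [7];  Q = [1, 4] / [2] / [3] / [5] / [6]
  Insert 3 (step 7): P = [1, 3] / [2, 4] / [5] / [6] / [7];  Q = [1, 4] / [2, 7] / [3] / [5] / [6]
Final shape: (2, 2, 1, 1, 1).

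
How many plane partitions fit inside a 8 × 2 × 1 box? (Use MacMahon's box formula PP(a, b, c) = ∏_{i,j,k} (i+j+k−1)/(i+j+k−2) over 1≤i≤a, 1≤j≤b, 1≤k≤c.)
PP(8, 2, 1) = 45

Evaluate the triple product over i = 1..8, j = 1..2, k = 1..1. The factors are (2/1) · (3/2) · (3/2) · (4/3) · (4/3) · (5/4) · (5/4) · (6/5) · … (16 factors total). The numerators and denominators telescope so the product is an integer; carrying out the multiplication exactly gives PP(8, 2, 1) = 45.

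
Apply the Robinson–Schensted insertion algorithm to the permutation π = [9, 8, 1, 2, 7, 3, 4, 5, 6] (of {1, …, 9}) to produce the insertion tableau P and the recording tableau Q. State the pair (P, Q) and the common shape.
P = [1, 2, 3, 4, 5, 6] / [7] / [8] / [9];  Q = [1, 4, 5, 7, 8, 9] / [2] / [3] / [6];  common shape = (6, 1, 1, 1)

Row-insert the values π_1, π_2, … into P one at a time, bumping the leftmost entry strictly greater than the inserted value down to the next row. The recording tableau Q records, in position (i, j), the step at which that cell was added to P.
  Insert 9 (step 1): P = [9];  Q = [1]
  Insert 8 (step 2): P = [8] / [9];  Q = [1] / [2]
  Insert 1 (step 3): P = [1] / [8] / [9];  Q = [1] / [2] / [3]
  Insert 2 (step 4): P = [1, 2] / [8] / [9];  Q = [1, 4] / [2] / [3]
  Insert 7 (step 5): P = [1, 2, 7] / [8] / [9];  Q = [1, 4, 5] / [2] / [3]
  Insert 3 (step 6): P = [1, 2, 3] / [7] / [8] / [9];  Q = [1, 4, 5] / [2] / [3] / [6]
  Insert 4 (step 7): P = [1, 2, 3, 4] / [7] / [8] / [9];  Q = [1, 4, 5, 7] / [2] / [3] / [6]
  Insert 5 (step 8): P = [1, 2, 3, 4, 5] / [7] / [8] / [9];  Q = [1, 4, 5, 7, 8] / [2] / [3] / [6]
  Insert 6 (step 9): P = [1, 2, 3, 4, 5, 6] / [7] / [8] / [9];  Q = [1, 4, 5, 7, 8, 9] / [2] / [3] / [6]
Final shape: (6, 1, 1, 1).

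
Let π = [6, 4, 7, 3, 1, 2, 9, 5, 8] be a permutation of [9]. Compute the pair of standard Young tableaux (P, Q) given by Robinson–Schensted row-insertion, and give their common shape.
P = [1, 2, 5, 8] / [3, 7, 9] / [4] / [6];  Q = [1, 3, 7, 9] / [2, 6, 8] / [4] / [5];  common shape = (4, 3, 1, 1)

Row-insert the values π_1, π_2, … into P one at a time, bumping the leftmost entry strictly greater than the inserted value down to the next row. The recording tableau Q records, in position (i, j), the step at which that cell was added to P.
  Insert 6 (step 1): P = [6];  Q = [1]
  Insert 4 (step 2): P = [4] / [6];  Q = [1] / [2]
  Insert 7 (step 3): P = [4, 7] / [6];  Q = [1, 3] / [2]
  Insert 3 (step 4): P = [3, 7] / [4] / [6];  Q = [1, 3] / [2] / [4]
  Insert 1 (step 5): P = [1, 7] / [3] / [4] / [6];  Q = [1, 3] / [2] / [4] / [5]
  Insert 2 (step 6): P = [1, 2] / [3, 7] / [4] / [6];  Q = [1, 3] / [2, 6] / [4] / [5]
  Insert 9 (step 7): P = [1, 2, 9] / [3, 7] / [4] / [6];  Q = [1, 3, 7] / [2, 6] / [4] / [5]
  Insert 5 (step 8): P = [1, 2, 5] / [3, 7, 9] / [4] / [6];  Q = [1, 3, 7] / [2, 6, 8] / [4] / [5]
  Insert 8 (step 9): P = [1, 2, 5, 8] / [3, 7, 9] / [4] / [6];  Q = [1, 3, 7, 9] / [2, 6, 8] / [4] / [5]
Final shape: (4, 3, 1, 1).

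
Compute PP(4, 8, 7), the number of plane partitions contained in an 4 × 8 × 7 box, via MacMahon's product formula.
PP(4, 8, 7) = 1318349483880

Evaluate the triple product over i = 1..4, j = 1..8, k = 1..7. The factors are (2/1) · (3/2) · (4/3) · (5/4) · (6/5) · (7/6) · (8/7) · (3/2) · … (224 factors total). The numerators and denominators telescope so the product is an integer; carrying out the multiplication exactly gives PP(4, 8, 7) = 1318349483880.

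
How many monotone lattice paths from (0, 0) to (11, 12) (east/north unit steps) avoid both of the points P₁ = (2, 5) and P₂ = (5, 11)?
Number of paths = 1093610

Inclusion–exclusion. Total paths: C(23, 11) = 1352078. Through P₁: C(7, 2)·C(16, 9) = 240240. Through P₂: C(16, 5)·C(7, 6) = 30576. Since P₁ is strictly southwest of P₂, a monotone path through both must visit P₁ then P₂; paths through both = C(7, 2)·C(9, 3)·C(7, 6) = 12348. Avoid both = 1352078 − 240240 − 30576 + 12348 = 1093610.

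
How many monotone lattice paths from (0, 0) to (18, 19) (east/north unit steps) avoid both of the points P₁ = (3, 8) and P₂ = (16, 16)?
Number of paths = 10722770100

Inclusion–exclusion. Total paths: C(37, 18) = 17672631900. Through P₁: C(11, 3)·C(26, 15) = 1274816400. Through P₂: C(32, 16)·C(5, 2) = 6010803900. Since P₁ is strictly southwest of P₂, a monotone path through both must visit P₁ then P₂; paths through both = C(11, 3)·C(21, 13)·C(5, 2) = 335758500. Avoid both = 17672631900 − 1274816400 − 6010803900 + 335758500 = 10722770100.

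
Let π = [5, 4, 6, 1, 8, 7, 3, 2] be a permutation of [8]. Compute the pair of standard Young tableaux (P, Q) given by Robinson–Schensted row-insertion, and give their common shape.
P = [1, 2, 7] / [3, 6] / [4, 8] / [5];  Q = [1, 3, 5] / [2, 6] / [4, 7] / [8];  common shape = (3, 2, 2, 1)

Row-insert the values π_1, π_2, … into P one at a time, bumping the leftmost entry strictly greater than the inserted value down to the next row. The recording tableau Q records, in position (i, j), the step at which that cell was added to P.
  Insert 5 (step 1): P = [5];  Q = [1]
  Insert 4 (step 2): P = [4] / [5];  Q = [1] / [2]
  Insert 6 (step 3): P = [4, 6] / [5];  Q = [1, 3] / [2]
  Insert 1 (step 4): P = [1, 6] / [4] / [5];  Q = [1, 3] / [2] / [4]
  Insert 8 (step 5): P = [1, 6, 8] / [4] / [5];  Q = [1, 3, 5] / [2] / [4]
  Insert 7 (step 6): P = [1, 6, 7] / [4, 8] / [5];  Q = [1, 3, 5] / [2, 6] / [4]
  Insert 3 (step 7): P = [1, 3, 7] / [4, 6] / [5, 8];  Q = [1, 3, 5] / [2, 6] / [4, 7]
  Insert 2 (step 8): P = [1, 2, 7] / [3, 6] / [4, 8] / [5];  Q = [1, 3, 5] / [2, 6] / [4, 7] / [8]
Final shape: (3, 2, 2, 1).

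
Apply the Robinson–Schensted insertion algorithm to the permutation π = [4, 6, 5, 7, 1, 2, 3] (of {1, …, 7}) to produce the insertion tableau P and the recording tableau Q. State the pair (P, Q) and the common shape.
P = [1, 2, 3] / [4, 5, 7] / [6];  Q = [1, 2, 4] / [3, 6, 7] / [5];  common shape = (3, 3, 1)

Row-insert the values π_1, π_2, … into P one at a time, bumping the leftmost entry strictly greater than the inserted value down to the next row. The recording tableau Q records, in position (i, j), the step at which that cell was added to P.
  Insert 4 (step 1): P = [4];  Q = [1]
  Insert 6 (step 2): P = [4, 6];  Q = [1, 2]
  Insert 5 (step 3): P = [4, 5] / [6];  Q = [1, 2] / [3]
  Insert 7 (step 4): P = [4, 5, 7] / [6];  Q = [1, 2, 4] / [3]
  Insert 1 (step 5): P = [1, 5, 7] / [4] / [6];  Q = [1, 2, 4] / [3] / [5]
  Insert 2 (step 6): P = [1, 2, 7] / [4, 5] / [6];  Q = [1, 2, 4] / [3, 6] / [5]
  Insert 3 (step 7): P = [1, 2, 3] / [4, 5, 7] / [6];  Q = [1, 2, 4] / [3, 6, 7] / [5]
Final shape: (3, 3, 1).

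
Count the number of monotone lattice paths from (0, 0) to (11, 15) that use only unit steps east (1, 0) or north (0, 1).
Number of paths = 7726160

A monotone lattice path from (0, 0) to (11, 15) consists of 11 east steps and 15 north steps in some order, so it is determined by which 11 of the 26 steps are east. The count is C(26, 11) = 7726160.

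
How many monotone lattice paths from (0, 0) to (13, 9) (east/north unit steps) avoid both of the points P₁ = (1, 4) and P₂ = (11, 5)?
Number of paths = 401785

Inclusion–exclusion. Total paths: C(22, 13) = 497420. Through P₁: C(5, 1)·C(17, 12) = 30940. Through P₂: C(16, 11)·C(6, 2) = 65520. Since P₁ is strictly southwest of P₂, a monotone path through both must visit P₁ then P₂; paths through both = C(5, 1)·C(11, 10)·C(6, 2) = 825. Avoid both = 497420 − 30940 − 65520 + 825 = 401785.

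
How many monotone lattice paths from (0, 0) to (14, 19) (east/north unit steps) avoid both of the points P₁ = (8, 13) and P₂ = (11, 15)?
Number of paths = 431590340

Inclusion–exclusion. Total paths: C(33, 14) = 818809200. Through P₁: C(21, 8)·C(12, 6) = 188024760. Through P₂: C(26, 11)·C(7, 3) = 270415600. Since P₁ is strictly southwest of P₂, a monotone path through both must visit P₁ then P₂; paths through both = C(21, 8)·C(5, 3)·C(7, 3) = 71221500. Avoid both = 818809200 − 188024760 − 270415600 + 71221500 = 431590340.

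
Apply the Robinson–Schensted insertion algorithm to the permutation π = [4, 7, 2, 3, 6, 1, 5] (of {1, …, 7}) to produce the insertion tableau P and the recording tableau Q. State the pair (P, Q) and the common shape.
P = [1, 3, 5] / [2, 6] / [4, 7];  Q = [1, 2, 5] / [3, 4] / [6, 7];  common shape = (3, 2, 2)

Row-insert the values π_1, π_2, … into P one at a time, bumping the leftmost entry strictly greater than the inserted value down to the next row. The recording tableau Q records, in position (i, j), the step at which that cell was added to P.
  Insert 4 (step 1): P = [4];  Q = [1]
  Insert 7 (step 2): P = [4, 7];  Q = [1, 2]
  Insert 2 (step 3): P = [2, 7] / [4];  Q = [1, 2] / [3]
  Insert 3 (step 4): P = [2, 3] / [4, 7];  Q = [1, 2] / [3, 4]
  Insert 6 (step 5): P = [2, 3, 6] / [4, 7];  Q = [1, 2, 5] / [3, 4]
  Insert 1 (step 6): P = [1, 3, 6] / [2, 7] / [4];  Q = [1, 2, 5] / [3, 4] / [6]
  Insert 5 (step 7): P = [1, 3, 5] / [2, 6] / [4, 7];  Q = [1, 2, 5] / [3, 4] / [6, 7]
Final shape: (3, 2, 2).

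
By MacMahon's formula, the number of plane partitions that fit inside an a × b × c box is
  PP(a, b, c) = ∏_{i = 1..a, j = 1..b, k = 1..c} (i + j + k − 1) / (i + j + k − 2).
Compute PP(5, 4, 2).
PP(5, 4, 2) = 5292

Evaluate the triple product over i = 1..5, j = 1..4, k = 1..2. The factors are (2/1) · (3/2) · (3/2) · (4/3) · (4/3) · (5/4) · (5/4) · (6/5) · … (40 factors total). The numerators and denominators telescope so the product is an integer; carrying out the multiplication exactly gives PP(5, 4, 2) = 5292.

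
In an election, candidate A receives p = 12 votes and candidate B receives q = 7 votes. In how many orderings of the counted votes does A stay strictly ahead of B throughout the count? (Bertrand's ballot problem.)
Strict-lead orderings = 13260

Total orderings of the 19 votes with 12 for A: C(19, 12) = 50388. By the Bertrand ballot formula (Cycle Lemma / reflection principle), the number of orderings in which A is strictly ahead of B throughout is (p − q)/(p + q) · C(p + q, p) = (12 − 7)/(12 + 7) · 50388 = 13260.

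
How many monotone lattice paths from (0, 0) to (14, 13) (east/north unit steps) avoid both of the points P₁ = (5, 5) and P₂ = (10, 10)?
Number of paths = 9688360

Inclusion–exclusion. Total paths: C(27, 14) = 20058300. Through P₁: C(10, 5)·C(17, 9) = 6126120. Through P₂: C(20, 10)·C(7, 4) = 6466460. Since P₁ is strictly southwest of P₂, a monotone path through both must visit P₁ then P₂; paths through both = C(10, 5)·C(10, 5)·C(7, 4) = 2222640. Avoid both = 20058300 − 6126120 − 6466460 + 2222640 = 9688360.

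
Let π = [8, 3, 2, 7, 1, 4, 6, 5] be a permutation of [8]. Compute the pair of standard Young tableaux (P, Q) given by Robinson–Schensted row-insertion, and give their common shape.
P = [1, 4, 5] / [2, 6] / [3, 7] / [8];  Q = [1, 4, 7] / [2, 6] / [3, 8] / [5];  common shape = (3, 2, 2, 1)

Row-insert the values π_1, π_2, … into P one at a time, bumping the leftmost entry strictly greater than the inserted value down to the next row. The recording tableau Q records, in position (i, j), the step at which that cell was added to P.
  Insert 8 (step 1): P = [8];  Q = [1]
  Insert 3 (step 2): P = [3] / [8];  Q = [1] / [2]
  Insert 2 (step 3): P = [2] / [3] / [8];  Q = [1] / [2] / [3]
  Insert 7 (step 4): P = [2, 7] / [3] / [8];  Q = [1, 4] / [2] / [3]
  Insert 1 (step 5): P = [1, 7] / [2] / [3] / [8];  Q = [1, 4] / [2] / [3] / [5]
  Insert 4 (step 6): P = [1, 4] / [2, 7] / [3] / [8];  Q = [1, 4] / [2, 6] / [3] / [5]
  Insert 6 (step 7): P = [1, 4, 6] / [2, 7] / [3] / [8];  Q = [1, 4, 7] / [2, 6] / [3] / [5]
  Insert 5 (step 8): P = [1, 4, 5] / [2, 6] / [3, 7] / [8];  Q = [1, 4, 7] / [2, 6] / [3, 8] / [5]
Final shape: (3, 2, 2, 1).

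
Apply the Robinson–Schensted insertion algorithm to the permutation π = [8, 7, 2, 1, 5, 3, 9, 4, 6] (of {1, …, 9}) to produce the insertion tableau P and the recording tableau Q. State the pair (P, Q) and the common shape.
P = [1, 3, 4, 6] / [2, 5, 9] / [7] / [8];  Q = [1, 5, 7, 9] / [2, 6, 8] / [3] / [4];  common shape = (4, 3, 1, 1)

Row-insert the values π_1, π_2, … into P one at a time, bumping the leftmost entry strictly greater than the inserted value down to the next row. The recording tableau Q records, in position (i, j), the step at which that cell was added to P.
  Insert 8 (step 1): P = [8];  Q = [1]
  Insert 7 (step 2): P = [7] / [8];  Q = [1] / [2]
  Insert 2 (step 3): P = [2] / [7] / [8];  Q = [1] / [2] / [3]
  Insert 1 (step 4): P = [1] / [2] / [7] / [8];  Q = [1] / [2] / [3] / [4]
  Insert 5 (step 5): P = [1, 5] / [2] / [7] / [8];  Q = [1, 5] / [2] / [3] / [4]
  Insert 3 (step 6): P = [1, 3] / [2, 5] / [7] / [8];  Q = [1, 5] / [2, 6] / [3] / [4]
  Insert 9 (step 7): P = [1, 3, 9] / [2, 5] / [7] / [8];  Q = [1, 5, 7] / [2, 6] / [3] / [4]
  Insert 4 (step 8): P = [1, 3, 4] / [2, 5, 9] / [7] / [8];  Q = [1, 5, 7] / [2, 6, 8] / [3] / [4]
  Insert 6 (step 9): P = [1, 3, 4, 6] / [2, 5, 9] / [7] / [8];  Q = [1, 5, 7, 9] / [2, 6, 8] / [3] / [4]
Final shape: (4, 3, 1, 1).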